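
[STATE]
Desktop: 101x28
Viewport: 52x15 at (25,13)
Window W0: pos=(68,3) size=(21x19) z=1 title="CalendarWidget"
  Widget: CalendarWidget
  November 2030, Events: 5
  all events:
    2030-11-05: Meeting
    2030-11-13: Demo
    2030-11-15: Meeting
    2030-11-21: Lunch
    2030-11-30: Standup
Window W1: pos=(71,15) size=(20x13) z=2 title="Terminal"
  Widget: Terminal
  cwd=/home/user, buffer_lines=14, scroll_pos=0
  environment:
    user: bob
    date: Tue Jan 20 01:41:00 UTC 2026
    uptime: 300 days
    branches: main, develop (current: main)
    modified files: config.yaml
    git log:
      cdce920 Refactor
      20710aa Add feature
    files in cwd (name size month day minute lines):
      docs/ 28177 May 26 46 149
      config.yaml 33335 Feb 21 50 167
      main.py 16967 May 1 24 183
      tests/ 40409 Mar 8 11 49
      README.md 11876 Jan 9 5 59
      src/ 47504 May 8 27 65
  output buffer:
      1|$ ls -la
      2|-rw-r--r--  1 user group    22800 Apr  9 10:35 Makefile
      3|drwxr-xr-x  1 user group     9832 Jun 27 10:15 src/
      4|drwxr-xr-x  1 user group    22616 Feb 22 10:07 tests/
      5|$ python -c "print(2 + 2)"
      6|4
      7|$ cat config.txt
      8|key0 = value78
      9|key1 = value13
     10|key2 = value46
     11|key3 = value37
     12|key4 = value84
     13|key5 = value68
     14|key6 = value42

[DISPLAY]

                                           ┃        
                                           ┃        
                                           ┃  ┏━━━━━
                                           ┃  ┃ Term
                                           ┃  ┠─────
                                           ┃  ┃$ ls 
                                           ┃  ┃-rw-r
                                           ┃  ┃drwxr
                                           ┗━━┃drwxr
                                              ┃$ pyt
                                              ┃4    
                                              ┃$ cat
                                              ┃key0 
                                              ┃key1 
                                              ┗━━━━━


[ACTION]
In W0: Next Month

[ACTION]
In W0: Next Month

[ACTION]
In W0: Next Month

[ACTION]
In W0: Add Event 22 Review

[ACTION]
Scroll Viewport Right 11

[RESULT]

                                ┃                   
                                ┃                   
                                ┃  ┏━━━━━━━━━━━━━━━━
                                ┃  ┃ Terminal       
                                ┃  ┠────────────────
                                ┃  ┃$ ls -la        
                                ┃  ┃-rw-r--r--  1 us
                                ┃  ┃drwxr-xr-x  1 us
                                ┗━━┃drwxr-xr-x  1 us
                                   ┃$ python -c "pri
                                   ┃4               
                                   ┃$ cat config.txt
                                   ┃key0 = value78  
                                   ┃key1 = value13  
                                   ┗━━━━━━━━━━━━━━━━


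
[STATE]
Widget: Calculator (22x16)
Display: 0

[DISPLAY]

                     0
┌───┬───┬───┬───┐     
│ 7 │ 8 │ 9 │ ÷ │     
├───┼───┼───┼───┤     
│ 4 │ 5 │ 6 │ × │     
├───┼───┼───┼───┤     
│ 1 │ 2 │ 3 │ - │     
├───┼───┼───┼───┤     
│ 0 │ . │ = │ + │     
├───┼───┼───┼───┤     
│ C │ MC│ MR│ M+│     
└───┴───┴───┴───┘     
                      
                      
                      
                      


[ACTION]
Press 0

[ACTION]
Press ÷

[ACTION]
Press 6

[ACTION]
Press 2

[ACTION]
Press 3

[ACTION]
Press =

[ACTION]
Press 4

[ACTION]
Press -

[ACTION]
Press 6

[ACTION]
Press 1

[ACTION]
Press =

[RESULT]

                   -57
┌───┬───┬───┬───┐     
│ 7 │ 8 │ 9 │ ÷ │     
├───┼───┼───┼───┤     
│ 4 │ 5 │ 6 │ × │     
├───┼───┼───┼───┤     
│ 1 │ 2 │ 3 │ - │     
├───┼───┼───┼───┤     
│ 0 │ . │ = │ + │     
├───┼───┼───┼───┤     
│ C │ MC│ MR│ M+│     
└───┴───┴───┴───┘     
                      
                      
                      
                      


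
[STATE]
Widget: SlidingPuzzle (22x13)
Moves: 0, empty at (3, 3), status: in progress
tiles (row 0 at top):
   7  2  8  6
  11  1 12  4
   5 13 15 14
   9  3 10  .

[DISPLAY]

┌────┬────┬────┬────┐ 
│  7 │  2 │  8 │  6 │ 
├────┼────┼────┼────┤ 
│ 11 │  1 │ 12 │  4 │ 
├────┼────┼────┼────┤ 
│  5 │ 13 │ 15 │ 14 │ 
├────┼────┼────┼────┤ 
│  9 │  3 │ 10 │    │ 
└────┴────┴────┴────┘ 
Moves: 0              
                      
                      
                      


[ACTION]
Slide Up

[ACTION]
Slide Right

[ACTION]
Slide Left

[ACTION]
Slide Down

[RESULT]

┌────┬────┬────┬────┐ 
│  7 │  2 │  8 │  6 │ 
├────┼────┼────┼────┤ 
│ 11 │  1 │ 12 │  4 │ 
├────┼────┼────┼────┤ 
│  5 │ 13 │ 15 │    │ 
├────┼────┼────┼────┤ 
│  9 │  3 │ 10 │ 14 │ 
└────┴────┴────┴────┘ 
Moves: 3              
                      
                      
                      


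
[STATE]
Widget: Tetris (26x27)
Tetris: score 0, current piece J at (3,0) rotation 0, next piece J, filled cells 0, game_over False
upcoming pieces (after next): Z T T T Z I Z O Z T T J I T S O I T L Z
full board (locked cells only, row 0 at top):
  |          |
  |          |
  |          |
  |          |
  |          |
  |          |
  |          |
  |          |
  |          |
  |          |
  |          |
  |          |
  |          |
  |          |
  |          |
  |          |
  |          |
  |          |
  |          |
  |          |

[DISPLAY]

   █      │Next:          
   ███    │█              
          │███            
          │               
          │               
          │               
          │Score:         
          │0              
          │               
          │               
          │               
          │               
          │               
          │               
          │               
          │               
          │               
          │               
          │               
          │               
          │               
          │               
          │               
          │               
          │               
          │               
          │               


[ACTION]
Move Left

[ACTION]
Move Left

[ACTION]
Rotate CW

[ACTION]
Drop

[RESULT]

          │Next:          
 ██       │█              
 █        │███            
 █        │               
          │               
          │               
          │Score:         
          │0              
          │               
          │               
          │               
          │               
          │               
          │               
          │               
          │               
          │               
          │               
          │               
          │               
          │               
          │               
          │               
          │               
          │               
          │               
          │               


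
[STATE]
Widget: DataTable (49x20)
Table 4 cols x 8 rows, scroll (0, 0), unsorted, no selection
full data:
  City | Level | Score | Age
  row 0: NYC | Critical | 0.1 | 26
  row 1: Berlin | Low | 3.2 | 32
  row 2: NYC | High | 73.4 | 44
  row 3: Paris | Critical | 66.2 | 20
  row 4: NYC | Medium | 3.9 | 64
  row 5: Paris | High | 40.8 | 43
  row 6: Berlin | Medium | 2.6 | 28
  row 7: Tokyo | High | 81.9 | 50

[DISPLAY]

City  │Level   │Score│Age                        
──────┼────────┼─────┼───                        
NYC   │Critical│0.1  │26                         
Berlin│Low     │3.2  │32                         
NYC   │High    │73.4 │44                         
Paris │Critical│66.2 │20                         
NYC   │Medium  │3.9  │64                         
Paris │High    │40.8 │43                         
Berlin│Medium  │2.6  │28                         
Tokyo │High    │81.9 │50                         
                                                 
                                                 
                                                 
                                                 
                                                 
                                                 
                                                 
                                                 
                                                 
                                                 


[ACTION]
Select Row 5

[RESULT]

City  │Level   │Score│Age                        
──────┼────────┼─────┼───                        
NYC   │Critical│0.1  │26                         
Berlin│Low     │3.2  │32                         
NYC   │High    │73.4 │44                         
Paris │Critical│66.2 │20                         
NYC   │Medium  │3.9  │64                         
>aris │High    │40.8 │43                         
Berlin│Medium  │2.6  │28                         
Tokyo │High    │81.9 │50                         
                                                 
                                                 
                                                 
                                                 
                                                 
                                                 
                                                 
                                                 
                                                 
                                                 


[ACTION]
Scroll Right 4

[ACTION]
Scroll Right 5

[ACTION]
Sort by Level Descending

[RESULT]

City  │Level  ▼│Score│Age                        
──────┼────────┼─────┼───                        
NYC   │Medium  │3.9  │64                         
Berlin│Medium  │2.6  │28                         
Berlin│Low     │3.2  │32                         
NYC   │High    │73.4 │44                         
Paris │High    │40.8 │43                         
>okyo │High    │81.9 │50                         
NYC   │Critical│0.1  │26                         
Paris │Critical│66.2 │20                         
                                                 
                                                 
                                                 
                                                 
                                                 
                                                 
                                                 
                                                 
                                                 
                                                 


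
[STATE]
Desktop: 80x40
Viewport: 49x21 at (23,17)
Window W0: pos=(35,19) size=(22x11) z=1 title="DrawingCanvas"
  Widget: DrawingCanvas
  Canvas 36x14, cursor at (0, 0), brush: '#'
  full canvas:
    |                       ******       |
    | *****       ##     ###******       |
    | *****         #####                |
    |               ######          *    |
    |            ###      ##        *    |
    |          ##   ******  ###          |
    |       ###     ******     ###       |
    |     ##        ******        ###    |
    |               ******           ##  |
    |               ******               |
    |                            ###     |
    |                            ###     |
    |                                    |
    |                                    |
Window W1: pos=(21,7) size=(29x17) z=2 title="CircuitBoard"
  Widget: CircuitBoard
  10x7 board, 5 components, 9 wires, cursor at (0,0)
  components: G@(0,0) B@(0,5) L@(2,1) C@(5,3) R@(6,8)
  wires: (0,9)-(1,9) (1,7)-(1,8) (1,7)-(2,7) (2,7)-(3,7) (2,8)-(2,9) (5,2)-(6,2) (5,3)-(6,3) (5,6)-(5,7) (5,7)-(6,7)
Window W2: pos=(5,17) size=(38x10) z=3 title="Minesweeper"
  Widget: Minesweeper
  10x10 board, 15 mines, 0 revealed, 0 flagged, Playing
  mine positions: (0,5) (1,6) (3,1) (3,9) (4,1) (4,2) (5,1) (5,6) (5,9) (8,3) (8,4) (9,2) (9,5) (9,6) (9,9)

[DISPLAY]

━━━━━━━━━━━━━━━━━━━┓      ┃                      
                   ┃      ┃                      
───────────────────┨      ┃━━━━━━┓               
                   ┃      ┃      ┃               
                   ┃      ┃──────┨               
                   ┃      ┃      ┃               
                   ┃━━━━━━┛#     ┃               
                   ┃        #####┃               
                   ┃        #####┃               
━━━━━━━━━━━━━━━━━━━┛     ###     ┃               
            ┃          ##   *****┃               
            ┃       ###     *****┃               
            ┗━━━━━━━━━━━━━━━━━━━━┛               
                                                 
                                                 
                                                 
                                                 
                                                 
                                                 
                                                 
                                                 


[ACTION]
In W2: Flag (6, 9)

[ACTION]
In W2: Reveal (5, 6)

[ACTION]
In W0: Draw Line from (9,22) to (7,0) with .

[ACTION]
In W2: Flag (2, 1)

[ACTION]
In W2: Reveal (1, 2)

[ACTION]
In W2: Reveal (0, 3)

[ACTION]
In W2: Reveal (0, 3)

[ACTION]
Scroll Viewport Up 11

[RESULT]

                                                 
━━━━━━━━━━━━━━━━━━━━━━━━━━┓                      
CircuitBoard              ┃                      
──────────────────────────┨                      
  0 1 2 3 4 5 6 7 8 9     ┃                      
  [G]                  B  ┃                      
                          ┃                      
                          ┃                      
                          ┃                      
       L                  ┃                      
                          ┃                      
━━━━━━━━━━━━━━━━━━━┓      ┃                      
                   ┃      ┃                      
───────────────────┨      ┃━━━━━━┓               
                   ┃      ┃      ┃               
                   ┃      ┃──────┨               
                   ┃      ┃      ┃               
                   ┃━━━━━━┛#     ┃               
                   ┃        #####┃               
                   ┃        #####┃               
━━━━━━━━━━━━━━━━━━━┛     ###     ┃               


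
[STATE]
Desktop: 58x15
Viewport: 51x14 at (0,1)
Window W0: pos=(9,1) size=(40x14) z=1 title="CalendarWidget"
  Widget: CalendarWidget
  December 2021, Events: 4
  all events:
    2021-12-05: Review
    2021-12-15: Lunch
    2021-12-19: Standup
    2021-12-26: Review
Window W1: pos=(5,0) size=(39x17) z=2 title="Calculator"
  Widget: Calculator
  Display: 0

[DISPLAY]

     ┃ Calculator                          ┃━━━━┓  
     ┠─────────────────────────────────────┨    ┃  
     ┃                                    0┃────┨  
     ┃┌───┬───┬───┬───┐                    ┃    ┃  
     ┃│ 7 │ 8 │ 9 │ ÷ │                    ┃    ┃  
     ┃├───┼───┼───┼───┤                    ┃    ┃  
     ┃│ 4 │ 5 │ 6 │ × │                    ┃    ┃  
     ┃├───┼───┼───┼───┤                    ┃    ┃  
     ┃│ 1 │ 2 │ 3 │ - │                    ┃    ┃  
     ┃├───┼───┼───┼───┤                    ┃    ┃  
     ┃│ 0 │ . │ = │ + │                    ┃    ┃  
     ┃├───┼───┼───┼───┤                    ┃    ┃  
     ┃│ C │ MC│ MR│ M+│                    ┃    ┃  
     ┃└───┴───┴───┴───┘                    ┃━━━━┛  


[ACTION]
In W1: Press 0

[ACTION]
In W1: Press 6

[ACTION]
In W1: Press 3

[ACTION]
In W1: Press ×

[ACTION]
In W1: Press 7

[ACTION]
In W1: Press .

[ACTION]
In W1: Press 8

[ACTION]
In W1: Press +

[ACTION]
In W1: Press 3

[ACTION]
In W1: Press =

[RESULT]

     ┃ Calculator                          ┃━━━━┓  
     ┠─────────────────────────────────────┨    ┃  
     ┃                                494.4┃────┨  
     ┃┌───┬───┬───┬───┐                    ┃    ┃  
     ┃│ 7 │ 8 │ 9 │ ÷ │                    ┃    ┃  
     ┃├───┼───┼───┼───┤                    ┃    ┃  
     ┃│ 4 │ 5 │ 6 │ × │                    ┃    ┃  
     ┃├───┼───┼───┼───┤                    ┃    ┃  
     ┃│ 1 │ 2 │ 3 │ - │                    ┃    ┃  
     ┃├───┼───┼───┼───┤                    ┃    ┃  
     ┃│ 0 │ . │ = │ + │                    ┃    ┃  
     ┃├───┼───┼───┼───┤                    ┃    ┃  
     ┃│ C │ MC│ MR│ M+│                    ┃    ┃  
     ┃└───┴───┴───┴───┘                    ┃━━━━┛  


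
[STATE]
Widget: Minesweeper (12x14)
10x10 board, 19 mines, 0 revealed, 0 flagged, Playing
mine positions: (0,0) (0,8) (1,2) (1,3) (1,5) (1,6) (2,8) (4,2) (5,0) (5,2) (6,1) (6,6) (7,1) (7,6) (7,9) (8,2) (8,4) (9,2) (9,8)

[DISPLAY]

■■■■■■■■■■  
■■■■■■■■■■  
■■■■■■■■■■  
■■■■■■■■■■  
■■■■■■■■■■  
■■■■■■■■■■  
■■■■■■■■■■  
■■■■■■■■■■  
■■■■■■■■■■  
■■■■■■■■■■  
            
            
            
            


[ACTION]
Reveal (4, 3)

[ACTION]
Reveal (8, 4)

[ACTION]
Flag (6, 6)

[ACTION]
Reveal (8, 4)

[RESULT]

✹■■■■■■■✹■  
■■✹✹■✹✹■■■  
■■■■■■■■✹■  
■■■■■■■■■■  
■■✹2■■■■■■  
✹■✹■■■■■■■  
■✹■■■■✹■■■  
■✹■■■■✹■■✹  
■■✹■✹■■■■■  
■■✹■■■■■✹■  
            
            
            
            


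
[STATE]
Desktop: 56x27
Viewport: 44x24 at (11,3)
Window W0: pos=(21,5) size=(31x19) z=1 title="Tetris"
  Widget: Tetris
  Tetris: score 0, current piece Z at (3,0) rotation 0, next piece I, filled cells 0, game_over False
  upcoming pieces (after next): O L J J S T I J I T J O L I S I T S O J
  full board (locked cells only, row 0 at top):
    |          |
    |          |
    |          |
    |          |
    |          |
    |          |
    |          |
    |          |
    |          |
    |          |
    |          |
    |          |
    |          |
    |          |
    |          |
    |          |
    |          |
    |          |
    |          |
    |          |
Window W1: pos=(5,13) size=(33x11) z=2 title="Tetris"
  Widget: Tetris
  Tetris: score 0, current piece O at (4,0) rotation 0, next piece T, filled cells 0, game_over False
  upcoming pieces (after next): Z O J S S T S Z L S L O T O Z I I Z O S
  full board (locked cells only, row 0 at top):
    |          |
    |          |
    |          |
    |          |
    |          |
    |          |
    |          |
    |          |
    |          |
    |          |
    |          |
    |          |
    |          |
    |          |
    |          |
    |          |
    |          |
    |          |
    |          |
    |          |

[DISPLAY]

                                            
                                            
          ┏━━━━━━━━━━━━━━━━━━━━━━━━━━━━━┓   
          ┃ Tetris                      ┃   
          ┠─────────────────────────────┨   
          ┃          │Next:             ┃   
          ┃          │████              ┃   
          ┃          │                  ┃   
          ┃          │                  ┃   
          ┃          │                  ┃   
━━━━━━━━━━━━━━━━━━━━━━━━━━┓             ┃   
is                        ┃:            ┃   
──────────────────────────┨             ┃   
     │Next:               ┃             ┃   
     │ ▒                  ┃             ┃   
     │▒▒▒                 ┃             ┃   
     │                    ┃             ┃   
     │                    ┃             ┃   
     │                    ┃             ┃   
     │Score:              ┃             ┃   
━━━━━━━━━━━━━━━━━━━━━━━━━━┛━━━━━━━━━━━━━┛   
                                            
                                            
                                            


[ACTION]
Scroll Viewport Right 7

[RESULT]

                                            
                                            
         ┏━━━━━━━━━━━━━━━━━━━━━━━━━━━━━┓    
         ┃ Tetris                      ┃    
         ┠─────────────────────────────┨    
         ┃          │Next:             ┃    
         ┃          │████              ┃    
         ┃          │                  ┃    
         ┃          │                  ┃    
         ┃          │                  ┃    
━━━━━━━━━━━━━━━━━━━━━━━━━┓             ┃    
s                        ┃:            ┃    
─────────────────────────┨             ┃    
    │Next:               ┃             ┃    
    │ ▒                  ┃             ┃    
    │▒▒▒                 ┃             ┃    
    │                    ┃             ┃    
    │                    ┃             ┃    
    │                    ┃             ┃    
    │Score:              ┃             ┃    
━━━━━━━━━━━━━━━━━━━━━━━━━┛━━━━━━━━━━━━━┛    
                                            
                                            
                                            


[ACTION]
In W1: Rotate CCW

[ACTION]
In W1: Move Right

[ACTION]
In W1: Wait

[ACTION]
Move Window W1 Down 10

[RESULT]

                                            
                                            
         ┏━━━━━━━━━━━━━━━━━━━━━━━━━━━━━┓    
         ┃ Tetris                      ┃    
         ┠─────────────────────────────┨    
         ┃          │Next:             ┃    
         ┃          │████              ┃    
         ┃          │                  ┃    
         ┃          │                  ┃    
         ┃          │                  ┃    
         ┃          │                  ┃    
         ┃          │Score:            ┃    
         ┃          │0                 ┃    
━━━━━━━━━━━━━━━━━━━━━━━━━┓             ┃    
s                        ┃             ┃    
─────────────────────────┨             ┃    
    │Next:               ┃             ┃    
    │ ▒                  ┃             ┃    
    │▒▒▒                 ┃             ┃    
    │                    ┃             ┃    
    │                    ┃━━━━━━━━━━━━━┛    
    │                    ┃                  
    │Score:              ┃                  
━━━━━━━━━━━━━━━━━━━━━━━━━┛                  


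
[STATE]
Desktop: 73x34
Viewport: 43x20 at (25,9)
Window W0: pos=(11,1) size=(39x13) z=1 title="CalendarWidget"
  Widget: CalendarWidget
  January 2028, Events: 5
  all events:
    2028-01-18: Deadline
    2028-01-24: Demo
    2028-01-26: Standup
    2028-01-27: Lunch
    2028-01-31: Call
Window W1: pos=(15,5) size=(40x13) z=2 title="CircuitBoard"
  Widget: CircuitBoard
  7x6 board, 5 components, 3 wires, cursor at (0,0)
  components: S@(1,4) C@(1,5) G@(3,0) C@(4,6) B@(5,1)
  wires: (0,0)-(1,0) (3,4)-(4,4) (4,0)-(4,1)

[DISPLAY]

                             ┃             
                             ┃             
           S   C             ┃             
                             ┃             
                             ┃             
                             ┃             
           ·                 ┃             
           │                 ┃             
━━━━━━━━━━━━━━━━━━━━━━━━━━━━━┛             
                                           
                                           
                                           
                                           
                                           
                                           
                                           
                                           
                                           
                                           
                                           


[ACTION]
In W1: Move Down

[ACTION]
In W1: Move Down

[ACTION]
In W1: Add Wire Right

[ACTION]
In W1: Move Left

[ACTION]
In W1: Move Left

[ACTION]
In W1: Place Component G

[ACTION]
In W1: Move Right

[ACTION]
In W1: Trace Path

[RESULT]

                             ┃             
                             ┃             
           S   C             ┃             
                             ┃             
]                            ┃             
                             ┃             
           ·                 ┃             
           │                 ┃             
━━━━━━━━━━━━━━━━━━━━━━━━━━━━━┛             
                                           
                                           
                                           
                                           
                                           
                                           
                                           
                                           
                                           
                                           
                                           


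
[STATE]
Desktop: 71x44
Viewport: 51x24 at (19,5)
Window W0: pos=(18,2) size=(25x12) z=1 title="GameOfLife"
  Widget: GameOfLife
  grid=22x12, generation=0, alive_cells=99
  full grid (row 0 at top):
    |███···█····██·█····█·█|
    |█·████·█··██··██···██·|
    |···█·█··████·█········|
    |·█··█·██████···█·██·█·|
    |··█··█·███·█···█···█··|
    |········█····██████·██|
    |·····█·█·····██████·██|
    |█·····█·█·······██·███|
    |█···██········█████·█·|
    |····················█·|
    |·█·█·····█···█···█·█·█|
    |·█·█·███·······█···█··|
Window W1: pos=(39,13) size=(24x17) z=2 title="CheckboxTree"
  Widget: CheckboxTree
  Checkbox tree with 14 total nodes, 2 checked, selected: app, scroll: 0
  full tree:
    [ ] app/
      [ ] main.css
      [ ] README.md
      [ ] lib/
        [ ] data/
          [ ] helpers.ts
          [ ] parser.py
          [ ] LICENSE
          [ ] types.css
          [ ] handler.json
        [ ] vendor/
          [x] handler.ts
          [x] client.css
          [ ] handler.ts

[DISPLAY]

Gen: 0                 ┃                           
···█·█··████·█········ ┃                           
·█··█·██████···█·██·█· ┃                           
··█··█·███·█···█···█·· ┃                           
········█····██████·██ ┃                           
·····█·█·····██████·██ ┃                           
█·····█·█·······██·███ ┃                           
█···██········█████·█· ┃                           
━━━━━━━━━━━━━━━━━━━━┏━━━━━━━━━━━━━━━━━━━━━━┓       
                    ┃ CheckboxTree         ┃       
                    ┠──────────────────────┨       
                    ┃>[-] app/             ┃       
                    ┃   [ ] main.css       ┃       
                    ┃   [ ] README.md      ┃       
                    ┃   [-] lib/           ┃       
                    ┃     [ ] data/        ┃       
                    ┃       [ ] helpers.ts ┃       
                    ┃       [ ] parser.py  ┃       
                    ┃       [ ] LICENSE    ┃       
                    ┃       [ ] types.css  ┃       
                    ┃       [ ] handler.jso┃       
                    ┃     [-] vendor/      ┃       
                    ┃       [x] handler.ts ┃       
                    ┃       [x] client.css ┃       


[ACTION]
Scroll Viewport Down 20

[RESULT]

                    ┃     [ ] data/        ┃       
                    ┃       [ ] helpers.ts ┃       
                    ┃       [ ] parser.py  ┃       
                    ┃       [ ] LICENSE    ┃       
                    ┃       [ ] types.css  ┃       
                    ┃       [ ] handler.jso┃       
                    ┃     [-] vendor/      ┃       
                    ┃       [x] handler.ts ┃       
                    ┃       [x] client.css ┃       
                    ┗━━━━━━━━━━━━━━━━━━━━━━┛       
                                                   
                                                   
                                                   
                                                   
                                                   
                                                   
                                                   
                                                   
                                                   
                                                   
                                                   
                                                   
                                                   
                                                   


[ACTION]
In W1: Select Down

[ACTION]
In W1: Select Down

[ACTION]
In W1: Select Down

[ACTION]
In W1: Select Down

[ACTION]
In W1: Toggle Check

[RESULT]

                    ┃>    [x] data/        ┃       
                    ┃       [x] helpers.ts ┃       
                    ┃       [x] parser.py  ┃       
                    ┃       [x] LICENSE    ┃       
                    ┃       [x] types.css  ┃       
                    ┃       [x] handler.jso┃       
                    ┃     [-] vendor/      ┃       
                    ┃       [x] handler.ts ┃       
                    ┃       [x] client.css ┃       
                    ┗━━━━━━━━━━━━━━━━━━━━━━┛       
                                                   
                                                   
                                                   
                                                   
                                                   
                                                   
                                                   
                                                   
                                                   
                                                   
                                                   
                                                   
                                                   
                                                   


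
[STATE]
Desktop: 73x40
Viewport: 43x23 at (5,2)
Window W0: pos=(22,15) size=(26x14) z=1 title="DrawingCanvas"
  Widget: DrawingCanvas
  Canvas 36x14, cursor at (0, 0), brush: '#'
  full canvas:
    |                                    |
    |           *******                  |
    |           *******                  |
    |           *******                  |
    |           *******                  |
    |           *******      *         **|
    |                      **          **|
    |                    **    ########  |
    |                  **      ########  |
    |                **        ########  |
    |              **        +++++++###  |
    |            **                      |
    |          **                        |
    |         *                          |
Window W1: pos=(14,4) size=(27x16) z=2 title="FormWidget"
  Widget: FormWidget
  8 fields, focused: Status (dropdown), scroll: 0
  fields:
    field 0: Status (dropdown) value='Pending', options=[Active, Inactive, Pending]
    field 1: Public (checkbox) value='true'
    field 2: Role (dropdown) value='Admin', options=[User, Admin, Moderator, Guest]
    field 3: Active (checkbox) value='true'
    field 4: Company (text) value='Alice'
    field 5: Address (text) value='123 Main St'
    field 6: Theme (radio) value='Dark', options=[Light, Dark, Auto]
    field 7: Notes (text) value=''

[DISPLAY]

                                           
                                           
         ┏━━━━━━━━━━━━━━━━━━━━━━━━━┓       
         ┃ FormWidget              ┃       
         ┠─────────────────────────┨       
         ┃> Status:     [Pending ▼]┃       
         ┃  Public:     [x]        ┃       
         ┃  Role:       [Admin   ▼]┃       
         ┃  Active:     [x]        ┃       
         ┃  Company:    [Alice    ]┃       
         ┃  Address:    [123 Main ]┃       
         ┃  Theme:      ( ) Light  ┃       
         ┃  Notes:      [         ]┃       
         ┃                         ┃━━━━━━┓
         ┃                         ┃      ┃
         ┃                         ┃──────┨
         ┃                         ┃      ┃
         ┗━━━━━━━━━━━━━━━━━━━━━━━━━┛      ┃
                 ┃           *******      ┃
                 ┃           *******      ┃
                 ┃           *******      ┃
                 ┃           *******      ┃
                 ┃                      **┃


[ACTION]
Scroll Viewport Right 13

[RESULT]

                                           
                                           
━━━━━━━━━━━━━━━━━━━━━━┓                    
rmWidget              ┃                    
──────────────────────┨                    
tatus:     [Pending ▼]┃                    
ublic:     [x]        ┃                    
ole:       [Admin   ▼]┃                    
ctive:     [x]        ┃                    
ompany:    [Alice    ]┃                    
ddress:    [123 Main ]┃                    
heme:      ( ) Light  ┃                    
otes:      [         ]┃                    
                      ┃━━━━━━┓             
                      ┃      ┃             
                      ┃──────┨             
                      ┃      ┃             
━━━━━━━━━━━━━━━━━━━━━━┛      ┃             
    ┃           *******      ┃             
    ┃           *******      ┃             
    ┃           *******      ┃             
    ┃           *******      ┃             
    ┃                      **┃             


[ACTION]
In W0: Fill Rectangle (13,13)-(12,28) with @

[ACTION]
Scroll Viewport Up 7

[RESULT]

                                           
                                           
                                           
                                           
━━━━━━━━━━━━━━━━━━━━━━┓                    
rmWidget              ┃                    
──────────────────────┨                    
tatus:     [Pending ▼]┃                    
ublic:     [x]        ┃                    
ole:       [Admin   ▼]┃                    
ctive:     [x]        ┃                    
ompany:    [Alice    ]┃                    
ddress:    [123 Main ]┃                    
heme:      ( ) Light  ┃                    
otes:      [         ]┃                    
                      ┃━━━━━━┓             
                      ┃      ┃             
                      ┃──────┨             
                      ┃      ┃             
━━━━━━━━━━━━━━━━━━━━━━┛      ┃             
    ┃           *******      ┃             
    ┃           *******      ┃             
    ┃           *******      ┃             


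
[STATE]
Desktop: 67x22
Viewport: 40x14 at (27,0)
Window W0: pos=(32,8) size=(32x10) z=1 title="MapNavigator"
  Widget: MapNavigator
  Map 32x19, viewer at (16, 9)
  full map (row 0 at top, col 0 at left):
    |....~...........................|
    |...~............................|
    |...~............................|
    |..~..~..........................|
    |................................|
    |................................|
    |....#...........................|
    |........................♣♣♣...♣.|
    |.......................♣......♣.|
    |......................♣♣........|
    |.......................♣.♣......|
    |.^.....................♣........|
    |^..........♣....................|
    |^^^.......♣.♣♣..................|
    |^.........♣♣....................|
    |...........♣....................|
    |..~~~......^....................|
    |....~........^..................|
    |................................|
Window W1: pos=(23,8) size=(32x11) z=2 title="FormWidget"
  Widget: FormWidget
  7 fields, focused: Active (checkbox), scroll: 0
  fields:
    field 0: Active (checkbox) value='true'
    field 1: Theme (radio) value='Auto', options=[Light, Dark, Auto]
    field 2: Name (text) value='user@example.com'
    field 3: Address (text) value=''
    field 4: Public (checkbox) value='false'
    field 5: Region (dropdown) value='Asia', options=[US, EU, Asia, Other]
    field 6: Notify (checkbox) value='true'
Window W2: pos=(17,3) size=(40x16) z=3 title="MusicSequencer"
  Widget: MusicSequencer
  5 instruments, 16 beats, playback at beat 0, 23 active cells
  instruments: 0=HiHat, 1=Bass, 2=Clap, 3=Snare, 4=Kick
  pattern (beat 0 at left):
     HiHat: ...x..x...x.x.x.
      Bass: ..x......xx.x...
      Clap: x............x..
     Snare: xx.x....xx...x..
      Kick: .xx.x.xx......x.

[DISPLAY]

                                        
                                        
                                        
━━━━━━━━━━━━━━━━━━━━━━━━━━━━━┓          
uencer                       ┃          
─────────────────────────────┨          
3456789012345                ┃          
█··█···█·█·█·                ┃          
······██·█···                ┃━━━━━━┓   
··········█··                ┃      ┃   
█····██···█··                ┃──────┨   
·█·██······█·                ┃......┃   
                             ┃♣♣...♣┃   
                             ┃.....♣┃   


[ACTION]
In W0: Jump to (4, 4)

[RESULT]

                                        
                                        
                                        
━━━━━━━━━━━━━━━━━━━━━━━━━━━━━┓          
uencer                       ┃          
─────────────────────────────┨          
3456789012345                ┃          
█··█···█·█·█·                ┃          
······██·█···                ┃━━━━━━┓   
··········█··                ┃      ┃   
█····██···█··                ┃──────┨   
·█·██······█·                ┃......┃   
                             ┃......┃   
                             ┃......┃   


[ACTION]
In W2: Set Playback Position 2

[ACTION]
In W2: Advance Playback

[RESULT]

                                        
                                        
                                        
━━━━━━━━━━━━━━━━━━━━━━━━━━━━━┓          
uencer                       ┃          
─────────────────────────────┨          
▼456789012345                ┃          
█··█···█·█·█·                ┃          
······██·█···                ┃━━━━━━┓   
··········█··                ┃      ┃   
█····██···█··                ┃──────┨   
·█·██······█·                ┃......┃   
                             ┃......┃   
                             ┃......┃   


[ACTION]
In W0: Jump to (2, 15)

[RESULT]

                                        
                                        
                                        
━━━━━━━━━━━━━━━━━━━━━━━━━━━━━┓          
uencer                       ┃          
─────────────────────────────┨          
▼456789012345                ┃          
█··█···█·█·█·                ┃          
······██·█···                ┃━━━━━━┓   
··········█··                ┃      ┃   
█····██···█··                ┃──────┨   
·█·██······█·                ┃♣.....┃   
                             ┃.♣♣...┃   
                             ┃♣.....┃   
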